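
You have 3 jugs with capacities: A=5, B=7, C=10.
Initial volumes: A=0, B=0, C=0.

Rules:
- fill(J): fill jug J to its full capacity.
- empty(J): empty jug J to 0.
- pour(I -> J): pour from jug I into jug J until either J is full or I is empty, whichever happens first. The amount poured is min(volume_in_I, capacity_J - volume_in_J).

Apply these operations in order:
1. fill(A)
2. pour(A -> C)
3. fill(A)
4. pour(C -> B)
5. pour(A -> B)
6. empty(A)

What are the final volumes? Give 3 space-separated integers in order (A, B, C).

Answer: 0 7 0

Derivation:
Step 1: fill(A) -> (A=5 B=0 C=0)
Step 2: pour(A -> C) -> (A=0 B=0 C=5)
Step 3: fill(A) -> (A=5 B=0 C=5)
Step 4: pour(C -> B) -> (A=5 B=5 C=0)
Step 5: pour(A -> B) -> (A=3 B=7 C=0)
Step 6: empty(A) -> (A=0 B=7 C=0)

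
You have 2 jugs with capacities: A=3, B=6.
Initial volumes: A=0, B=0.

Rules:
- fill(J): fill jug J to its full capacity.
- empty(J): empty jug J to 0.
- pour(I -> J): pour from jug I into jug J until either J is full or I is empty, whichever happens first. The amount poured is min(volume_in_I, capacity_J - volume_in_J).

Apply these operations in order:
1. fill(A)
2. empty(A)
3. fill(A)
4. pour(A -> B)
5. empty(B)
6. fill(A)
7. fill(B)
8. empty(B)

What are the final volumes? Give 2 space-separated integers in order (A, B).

Answer: 3 0

Derivation:
Step 1: fill(A) -> (A=3 B=0)
Step 2: empty(A) -> (A=0 B=0)
Step 3: fill(A) -> (A=3 B=0)
Step 4: pour(A -> B) -> (A=0 B=3)
Step 5: empty(B) -> (A=0 B=0)
Step 6: fill(A) -> (A=3 B=0)
Step 7: fill(B) -> (A=3 B=6)
Step 8: empty(B) -> (A=3 B=0)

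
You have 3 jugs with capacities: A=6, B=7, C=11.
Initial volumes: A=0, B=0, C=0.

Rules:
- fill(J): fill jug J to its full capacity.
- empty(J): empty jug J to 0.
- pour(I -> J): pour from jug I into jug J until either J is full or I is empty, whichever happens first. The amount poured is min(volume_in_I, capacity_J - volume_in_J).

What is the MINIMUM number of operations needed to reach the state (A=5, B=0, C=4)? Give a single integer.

BFS from (A=0, B=0, C=0). One shortest path:
  1. fill(C) -> (A=0 B=0 C=11)
  2. pour(C -> A) -> (A=6 B=0 C=5)
  3. empty(A) -> (A=0 B=0 C=5)
  4. pour(C -> A) -> (A=5 B=0 C=0)
  5. fill(C) -> (A=5 B=0 C=11)
  6. pour(C -> B) -> (A=5 B=7 C=4)
  7. empty(B) -> (A=5 B=0 C=4)
Reached target in 7 moves.

Answer: 7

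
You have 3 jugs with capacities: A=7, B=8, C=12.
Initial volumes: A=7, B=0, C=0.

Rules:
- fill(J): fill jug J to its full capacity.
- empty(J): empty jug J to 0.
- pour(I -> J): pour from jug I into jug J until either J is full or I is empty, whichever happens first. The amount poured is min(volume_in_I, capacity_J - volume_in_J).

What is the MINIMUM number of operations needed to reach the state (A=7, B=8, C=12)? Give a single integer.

BFS from (A=7, B=0, C=0). One shortest path:
  1. fill(B) -> (A=7 B=8 C=0)
  2. fill(C) -> (A=7 B=8 C=12)
Reached target in 2 moves.

Answer: 2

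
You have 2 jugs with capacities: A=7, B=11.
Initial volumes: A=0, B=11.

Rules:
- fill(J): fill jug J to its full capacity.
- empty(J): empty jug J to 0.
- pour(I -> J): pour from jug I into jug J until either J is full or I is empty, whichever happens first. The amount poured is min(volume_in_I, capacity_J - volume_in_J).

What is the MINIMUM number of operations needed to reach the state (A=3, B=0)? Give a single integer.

BFS from (A=0, B=11). One shortest path:
  1. fill(A) -> (A=7 B=11)
  2. empty(B) -> (A=7 B=0)
  3. pour(A -> B) -> (A=0 B=7)
  4. fill(A) -> (A=7 B=7)
  5. pour(A -> B) -> (A=3 B=11)
  6. empty(B) -> (A=3 B=0)
Reached target in 6 moves.

Answer: 6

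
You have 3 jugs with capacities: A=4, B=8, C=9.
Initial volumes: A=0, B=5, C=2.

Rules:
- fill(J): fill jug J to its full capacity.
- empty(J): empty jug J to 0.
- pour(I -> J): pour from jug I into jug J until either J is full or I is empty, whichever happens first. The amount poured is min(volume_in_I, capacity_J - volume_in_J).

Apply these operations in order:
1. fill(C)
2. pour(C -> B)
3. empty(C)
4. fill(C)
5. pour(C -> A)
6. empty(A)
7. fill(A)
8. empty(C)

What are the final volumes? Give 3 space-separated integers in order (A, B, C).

Step 1: fill(C) -> (A=0 B=5 C=9)
Step 2: pour(C -> B) -> (A=0 B=8 C=6)
Step 3: empty(C) -> (A=0 B=8 C=0)
Step 4: fill(C) -> (A=0 B=8 C=9)
Step 5: pour(C -> A) -> (A=4 B=8 C=5)
Step 6: empty(A) -> (A=0 B=8 C=5)
Step 7: fill(A) -> (A=4 B=8 C=5)
Step 8: empty(C) -> (A=4 B=8 C=0)

Answer: 4 8 0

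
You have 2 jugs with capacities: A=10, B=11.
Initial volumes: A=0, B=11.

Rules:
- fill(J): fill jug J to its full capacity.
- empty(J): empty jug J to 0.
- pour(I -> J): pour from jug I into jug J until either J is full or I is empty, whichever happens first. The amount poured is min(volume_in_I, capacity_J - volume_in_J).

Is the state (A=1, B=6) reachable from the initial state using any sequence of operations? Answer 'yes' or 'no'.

Answer: no

Derivation:
BFS explored all 42 reachable states.
Reachable set includes: (0,0), (0,1), (0,2), (0,3), (0,4), (0,5), (0,6), (0,7), (0,8), (0,9), (0,10), (0,11) ...
Target (A=1, B=6) not in reachable set → no.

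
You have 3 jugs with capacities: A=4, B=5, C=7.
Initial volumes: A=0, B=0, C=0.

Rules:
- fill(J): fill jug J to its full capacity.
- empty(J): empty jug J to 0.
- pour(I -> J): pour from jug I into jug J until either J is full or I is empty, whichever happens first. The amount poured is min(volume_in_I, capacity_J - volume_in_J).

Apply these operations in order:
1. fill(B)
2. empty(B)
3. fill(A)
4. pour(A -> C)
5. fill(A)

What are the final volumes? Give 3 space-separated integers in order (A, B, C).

Step 1: fill(B) -> (A=0 B=5 C=0)
Step 2: empty(B) -> (A=0 B=0 C=0)
Step 3: fill(A) -> (A=4 B=0 C=0)
Step 4: pour(A -> C) -> (A=0 B=0 C=4)
Step 5: fill(A) -> (A=4 B=0 C=4)

Answer: 4 0 4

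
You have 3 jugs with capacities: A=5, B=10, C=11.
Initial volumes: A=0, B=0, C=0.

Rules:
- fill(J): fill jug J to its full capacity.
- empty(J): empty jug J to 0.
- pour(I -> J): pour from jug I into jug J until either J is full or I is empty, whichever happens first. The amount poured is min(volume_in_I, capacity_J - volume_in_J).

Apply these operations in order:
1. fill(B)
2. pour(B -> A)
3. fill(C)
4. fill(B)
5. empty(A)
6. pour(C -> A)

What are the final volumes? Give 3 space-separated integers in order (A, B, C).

Answer: 5 10 6

Derivation:
Step 1: fill(B) -> (A=0 B=10 C=0)
Step 2: pour(B -> A) -> (A=5 B=5 C=0)
Step 3: fill(C) -> (A=5 B=5 C=11)
Step 4: fill(B) -> (A=5 B=10 C=11)
Step 5: empty(A) -> (A=0 B=10 C=11)
Step 6: pour(C -> A) -> (A=5 B=10 C=6)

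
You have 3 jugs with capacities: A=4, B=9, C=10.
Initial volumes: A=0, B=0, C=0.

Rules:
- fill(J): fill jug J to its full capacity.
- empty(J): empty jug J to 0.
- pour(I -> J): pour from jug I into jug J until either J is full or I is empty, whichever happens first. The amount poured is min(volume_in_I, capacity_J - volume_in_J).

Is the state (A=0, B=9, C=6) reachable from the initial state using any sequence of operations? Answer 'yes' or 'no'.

Answer: yes

Derivation:
BFS from (A=0, B=0, C=0):
  1. fill(B) -> (A=0 B=9 C=0)
  2. fill(C) -> (A=0 B=9 C=10)
  3. pour(C -> A) -> (A=4 B=9 C=6)
  4. empty(A) -> (A=0 B=9 C=6)
Target reached → yes.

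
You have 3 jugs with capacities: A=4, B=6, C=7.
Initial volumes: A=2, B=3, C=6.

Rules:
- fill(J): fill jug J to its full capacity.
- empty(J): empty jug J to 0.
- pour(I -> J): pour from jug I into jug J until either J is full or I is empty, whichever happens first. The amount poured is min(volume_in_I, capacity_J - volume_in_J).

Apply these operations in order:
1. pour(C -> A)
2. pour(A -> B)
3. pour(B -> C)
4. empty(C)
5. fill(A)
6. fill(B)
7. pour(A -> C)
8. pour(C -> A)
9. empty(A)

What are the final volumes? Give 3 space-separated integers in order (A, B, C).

Step 1: pour(C -> A) -> (A=4 B=3 C=4)
Step 2: pour(A -> B) -> (A=1 B=6 C=4)
Step 3: pour(B -> C) -> (A=1 B=3 C=7)
Step 4: empty(C) -> (A=1 B=3 C=0)
Step 5: fill(A) -> (A=4 B=3 C=0)
Step 6: fill(B) -> (A=4 B=6 C=0)
Step 7: pour(A -> C) -> (A=0 B=6 C=4)
Step 8: pour(C -> A) -> (A=4 B=6 C=0)
Step 9: empty(A) -> (A=0 B=6 C=0)

Answer: 0 6 0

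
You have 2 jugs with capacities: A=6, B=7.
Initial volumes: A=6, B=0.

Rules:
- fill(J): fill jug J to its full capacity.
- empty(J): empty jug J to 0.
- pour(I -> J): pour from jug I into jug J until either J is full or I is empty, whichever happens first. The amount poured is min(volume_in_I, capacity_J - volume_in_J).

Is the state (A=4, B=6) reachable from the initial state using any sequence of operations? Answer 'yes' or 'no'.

Answer: no

Derivation:
BFS explored all 26 reachable states.
Reachable set includes: (0,0), (0,1), (0,2), (0,3), (0,4), (0,5), (0,6), (0,7), (1,0), (1,7), (2,0), (2,7) ...
Target (A=4, B=6) not in reachable set → no.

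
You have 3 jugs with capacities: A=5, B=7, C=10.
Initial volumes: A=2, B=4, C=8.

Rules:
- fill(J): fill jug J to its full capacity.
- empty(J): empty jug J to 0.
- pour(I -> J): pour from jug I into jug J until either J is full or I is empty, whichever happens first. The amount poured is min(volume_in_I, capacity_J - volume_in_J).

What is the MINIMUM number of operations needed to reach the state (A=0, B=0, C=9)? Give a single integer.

BFS from (A=2, B=4, C=8). One shortest path:
  1. pour(B -> A) -> (A=5 B=1 C=8)
  2. empty(A) -> (A=0 B=1 C=8)
  3. pour(B -> C) -> (A=0 B=0 C=9)
Reached target in 3 moves.

Answer: 3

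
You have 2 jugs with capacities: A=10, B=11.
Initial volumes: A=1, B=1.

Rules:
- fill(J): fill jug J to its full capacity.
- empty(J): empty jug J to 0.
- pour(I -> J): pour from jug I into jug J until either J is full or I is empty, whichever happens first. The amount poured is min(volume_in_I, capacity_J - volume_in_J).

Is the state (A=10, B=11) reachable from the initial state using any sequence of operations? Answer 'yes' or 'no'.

Answer: yes

Derivation:
BFS from (A=1, B=1):
  1. fill(A) -> (A=10 B=1)
  2. fill(B) -> (A=10 B=11)
Target reached → yes.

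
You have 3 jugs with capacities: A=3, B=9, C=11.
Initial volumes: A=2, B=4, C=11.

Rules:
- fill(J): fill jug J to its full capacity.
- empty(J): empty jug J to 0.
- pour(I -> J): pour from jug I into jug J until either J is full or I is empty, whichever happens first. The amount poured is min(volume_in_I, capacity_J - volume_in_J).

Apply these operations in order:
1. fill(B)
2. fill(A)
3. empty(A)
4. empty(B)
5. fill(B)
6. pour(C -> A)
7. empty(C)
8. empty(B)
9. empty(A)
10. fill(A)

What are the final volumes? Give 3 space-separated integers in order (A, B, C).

Answer: 3 0 0

Derivation:
Step 1: fill(B) -> (A=2 B=9 C=11)
Step 2: fill(A) -> (A=3 B=9 C=11)
Step 3: empty(A) -> (A=0 B=9 C=11)
Step 4: empty(B) -> (A=0 B=0 C=11)
Step 5: fill(B) -> (A=0 B=9 C=11)
Step 6: pour(C -> A) -> (A=3 B=9 C=8)
Step 7: empty(C) -> (A=3 B=9 C=0)
Step 8: empty(B) -> (A=3 B=0 C=0)
Step 9: empty(A) -> (A=0 B=0 C=0)
Step 10: fill(A) -> (A=3 B=0 C=0)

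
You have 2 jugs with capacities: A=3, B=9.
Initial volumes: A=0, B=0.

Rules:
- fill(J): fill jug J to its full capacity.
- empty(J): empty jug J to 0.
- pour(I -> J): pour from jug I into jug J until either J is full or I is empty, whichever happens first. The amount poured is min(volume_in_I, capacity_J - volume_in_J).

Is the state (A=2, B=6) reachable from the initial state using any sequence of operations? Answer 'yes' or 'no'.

BFS explored all 8 reachable states.
Reachable set includes: (0,0), (0,3), (0,6), (0,9), (3,0), (3,3), (3,6), (3,9)
Target (A=2, B=6) not in reachable set → no.

Answer: no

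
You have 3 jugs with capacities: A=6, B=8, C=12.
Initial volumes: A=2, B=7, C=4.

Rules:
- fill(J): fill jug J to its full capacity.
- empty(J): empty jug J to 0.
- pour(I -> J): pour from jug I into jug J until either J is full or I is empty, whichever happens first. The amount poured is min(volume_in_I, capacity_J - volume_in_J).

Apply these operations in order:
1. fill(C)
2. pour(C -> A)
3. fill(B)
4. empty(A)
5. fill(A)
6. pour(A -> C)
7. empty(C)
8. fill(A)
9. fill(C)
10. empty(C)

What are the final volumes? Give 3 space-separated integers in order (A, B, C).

Answer: 6 8 0

Derivation:
Step 1: fill(C) -> (A=2 B=7 C=12)
Step 2: pour(C -> A) -> (A=6 B=7 C=8)
Step 3: fill(B) -> (A=6 B=8 C=8)
Step 4: empty(A) -> (A=0 B=8 C=8)
Step 5: fill(A) -> (A=6 B=8 C=8)
Step 6: pour(A -> C) -> (A=2 B=8 C=12)
Step 7: empty(C) -> (A=2 B=8 C=0)
Step 8: fill(A) -> (A=6 B=8 C=0)
Step 9: fill(C) -> (A=6 B=8 C=12)
Step 10: empty(C) -> (A=6 B=8 C=0)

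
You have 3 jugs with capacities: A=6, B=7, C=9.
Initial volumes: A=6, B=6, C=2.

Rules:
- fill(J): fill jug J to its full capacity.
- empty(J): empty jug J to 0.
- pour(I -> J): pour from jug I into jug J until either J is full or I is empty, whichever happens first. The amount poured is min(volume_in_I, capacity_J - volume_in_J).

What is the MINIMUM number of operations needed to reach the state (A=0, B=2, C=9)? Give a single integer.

Answer: 4

Derivation:
BFS from (A=6, B=6, C=2). One shortest path:
  1. empty(A) -> (A=0 B=6 C=2)
  2. empty(B) -> (A=0 B=0 C=2)
  3. pour(C -> B) -> (A=0 B=2 C=0)
  4. fill(C) -> (A=0 B=2 C=9)
Reached target in 4 moves.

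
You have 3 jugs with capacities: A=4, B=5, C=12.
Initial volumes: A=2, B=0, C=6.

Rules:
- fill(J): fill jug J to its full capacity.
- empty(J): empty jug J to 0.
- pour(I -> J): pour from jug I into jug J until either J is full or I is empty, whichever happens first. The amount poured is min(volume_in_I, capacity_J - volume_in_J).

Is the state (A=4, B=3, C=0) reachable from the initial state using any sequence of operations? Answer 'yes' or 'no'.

Answer: yes

Derivation:
BFS from (A=2, B=0, C=6):
  1. fill(B) -> (A=2 B=5 C=6)
  2. empty(C) -> (A=2 B=5 C=0)
  3. pour(B -> A) -> (A=4 B=3 C=0)
Target reached → yes.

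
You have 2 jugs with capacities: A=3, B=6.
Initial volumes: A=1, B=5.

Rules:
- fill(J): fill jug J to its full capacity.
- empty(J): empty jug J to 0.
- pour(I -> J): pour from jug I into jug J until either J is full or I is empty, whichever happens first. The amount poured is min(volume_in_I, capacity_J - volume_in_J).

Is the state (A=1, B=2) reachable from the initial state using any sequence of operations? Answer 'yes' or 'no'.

Answer: no

Derivation:
BFS explored all 19 reachable states.
Reachable set includes: (0,0), (0,1), (0,2), (0,3), (0,4), (0,5), (0,6), (1,0), (1,5), (1,6), (2,0), (2,6) ...
Target (A=1, B=2) not in reachable set → no.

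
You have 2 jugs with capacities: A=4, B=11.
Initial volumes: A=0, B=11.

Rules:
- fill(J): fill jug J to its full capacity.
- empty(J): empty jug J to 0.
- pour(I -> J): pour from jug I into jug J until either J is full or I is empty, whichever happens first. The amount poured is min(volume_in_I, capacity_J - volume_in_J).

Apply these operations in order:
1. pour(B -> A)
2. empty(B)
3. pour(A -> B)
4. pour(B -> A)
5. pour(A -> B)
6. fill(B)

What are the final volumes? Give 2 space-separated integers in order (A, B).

Step 1: pour(B -> A) -> (A=4 B=7)
Step 2: empty(B) -> (A=4 B=0)
Step 3: pour(A -> B) -> (A=0 B=4)
Step 4: pour(B -> A) -> (A=4 B=0)
Step 5: pour(A -> B) -> (A=0 B=4)
Step 6: fill(B) -> (A=0 B=11)

Answer: 0 11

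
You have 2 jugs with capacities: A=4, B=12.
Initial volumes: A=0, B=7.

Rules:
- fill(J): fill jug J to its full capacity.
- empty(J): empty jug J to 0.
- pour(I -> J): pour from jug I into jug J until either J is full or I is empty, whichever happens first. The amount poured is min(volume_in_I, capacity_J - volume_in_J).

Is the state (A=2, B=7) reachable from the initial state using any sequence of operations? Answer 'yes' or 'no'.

BFS explored all 16 reachable states.
Reachable set includes: (0,0), (0,3), (0,4), (0,7), (0,8), (0,11), (0,12), (3,0), (3,12), (4,0), (4,3), (4,4) ...
Target (A=2, B=7) not in reachable set → no.

Answer: no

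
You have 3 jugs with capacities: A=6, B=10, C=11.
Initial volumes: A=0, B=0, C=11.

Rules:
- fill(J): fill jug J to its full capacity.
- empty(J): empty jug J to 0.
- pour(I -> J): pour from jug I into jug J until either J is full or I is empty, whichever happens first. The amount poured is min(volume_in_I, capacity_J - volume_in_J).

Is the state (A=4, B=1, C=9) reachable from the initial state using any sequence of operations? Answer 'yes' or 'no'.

BFS explored all 474 reachable states.
Reachable set includes: (0,0,0), (0,0,1), (0,0,2), (0,0,3), (0,0,4), (0,0,5), (0,0,6), (0,0,7), (0,0,8), (0,0,9), (0,0,10), (0,0,11) ...
Target (A=4, B=1, C=9) not in reachable set → no.

Answer: no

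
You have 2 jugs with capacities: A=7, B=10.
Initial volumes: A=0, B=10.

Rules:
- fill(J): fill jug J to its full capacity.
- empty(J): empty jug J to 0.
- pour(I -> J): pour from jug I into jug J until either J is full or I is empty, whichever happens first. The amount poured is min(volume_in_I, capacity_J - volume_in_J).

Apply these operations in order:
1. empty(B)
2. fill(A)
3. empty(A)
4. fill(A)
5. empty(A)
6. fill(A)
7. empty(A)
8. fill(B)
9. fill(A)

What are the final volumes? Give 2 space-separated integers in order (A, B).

Answer: 7 10

Derivation:
Step 1: empty(B) -> (A=0 B=0)
Step 2: fill(A) -> (A=7 B=0)
Step 3: empty(A) -> (A=0 B=0)
Step 4: fill(A) -> (A=7 B=0)
Step 5: empty(A) -> (A=0 B=0)
Step 6: fill(A) -> (A=7 B=0)
Step 7: empty(A) -> (A=0 B=0)
Step 8: fill(B) -> (A=0 B=10)
Step 9: fill(A) -> (A=7 B=10)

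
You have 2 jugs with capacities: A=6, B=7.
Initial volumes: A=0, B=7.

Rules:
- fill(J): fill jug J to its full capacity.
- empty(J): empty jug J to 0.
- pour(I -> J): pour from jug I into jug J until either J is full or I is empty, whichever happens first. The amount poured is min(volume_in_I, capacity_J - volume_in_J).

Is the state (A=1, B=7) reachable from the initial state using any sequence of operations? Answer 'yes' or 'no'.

Answer: yes

Derivation:
BFS from (A=0, B=7):
  1. pour(B -> A) -> (A=6 B=1)
  2. empty(A) -> (A=0 B=1)
  3. pour(B -> A) -> (A=1 B=0)
  4. fill(B) -> (A=1 B=7)
Target reached → yes.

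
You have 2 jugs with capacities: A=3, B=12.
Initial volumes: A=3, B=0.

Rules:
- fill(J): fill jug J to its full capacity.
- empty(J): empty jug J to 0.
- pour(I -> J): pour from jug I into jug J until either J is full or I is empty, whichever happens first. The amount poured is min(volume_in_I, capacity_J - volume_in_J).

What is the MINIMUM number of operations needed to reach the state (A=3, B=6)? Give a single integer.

BFS from (A=3, B=0). One shortest path:
  1. pour(A -> B) -> (A=0 B=3)
  2. fill(A) -> (A=3 B=3)
  3. pour(A -> B) -> (A=0 B=6)
  4. fill(A) -> (A=3 B=6)
Reached target in 4 moves.

Answer: 4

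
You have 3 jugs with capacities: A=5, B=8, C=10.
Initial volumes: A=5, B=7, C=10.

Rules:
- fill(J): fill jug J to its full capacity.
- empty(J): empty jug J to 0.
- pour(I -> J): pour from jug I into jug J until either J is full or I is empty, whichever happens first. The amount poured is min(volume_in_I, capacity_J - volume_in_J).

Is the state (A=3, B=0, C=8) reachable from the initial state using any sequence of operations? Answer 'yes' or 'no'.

Answer: yes

Derivation:
BFS from (A=5, B=7, C=10):
  1. fill(B) -> (A=5 B=8 C=10)
  2. empty(C) -> (A=5 B=8 C=0)
  3. pour(B -> C) -> (A=5 B=0 C=8)
  4. fill(B) -> (A=5 B=8 C=8)
  5. pour(A -> C) -> (A=3 B=8 C=10)
  6. empty(C) -> (A=3 B=8 C=0)
  7. pour(B -> C) -> (A=3 B=0 C=8)
Target reached → yes.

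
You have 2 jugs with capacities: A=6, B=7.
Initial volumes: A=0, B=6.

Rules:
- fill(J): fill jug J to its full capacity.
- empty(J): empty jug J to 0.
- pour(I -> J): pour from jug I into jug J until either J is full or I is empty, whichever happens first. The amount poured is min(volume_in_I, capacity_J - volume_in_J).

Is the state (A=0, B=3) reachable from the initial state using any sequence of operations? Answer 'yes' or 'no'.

Answer: yes

Derivation:
BFS from (A=0, B=6):
  1. fill(B) -> (A=0 B=7)
  2. pour(B -> A) -> (A=6 B=1)
  3. empty(A) -> (A=0 B=1)
  4. pour(B -> A) -> (A=1 B=0)
  5. fill(B) -> (A=1 B=7)
  6. pour(B -> A) -> (A=6 B=2)
  7. empty(A) -> (A=0 B=2)
  8. pour(B -> A) -> (A=2 B=0)
  9. fill(B) -> (A=2 B=7)
  10. pour(B -> A) -> (A=6 B=3)
  11. empty(A) -> (A=0 B=3)
Target reached → yes.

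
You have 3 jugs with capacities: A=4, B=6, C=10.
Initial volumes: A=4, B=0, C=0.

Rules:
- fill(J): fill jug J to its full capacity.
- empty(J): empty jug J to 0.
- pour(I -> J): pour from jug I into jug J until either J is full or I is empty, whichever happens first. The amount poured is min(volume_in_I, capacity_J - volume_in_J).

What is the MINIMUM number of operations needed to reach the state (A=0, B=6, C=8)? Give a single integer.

BFS from (A=4, B=0, C=0). One shortest path:
  1. fill(C) -> (A=4 B=0 C=10)
  2. pour(A -> B) -> (A=0 B=4 C=10)
  3. pour(C -> B) -> (A=0 B=6 C=8)
Reached target in 3 moves.

Answer: 3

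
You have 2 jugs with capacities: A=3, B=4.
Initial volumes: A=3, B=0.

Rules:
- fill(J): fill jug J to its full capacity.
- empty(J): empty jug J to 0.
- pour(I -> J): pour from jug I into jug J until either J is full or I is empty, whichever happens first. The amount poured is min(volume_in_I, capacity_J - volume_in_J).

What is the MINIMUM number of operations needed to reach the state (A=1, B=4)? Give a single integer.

Answer: 6

Derivation:
BFS from (A=3, B=0). One shortest path:
  1. empty(A) -> (A=0 B=0)
  2. fill(B) -> (A=0 B=4)
  3. pour(B -> A) -> (A=3 B=1)
  4. empty(A) -> (A=0 B=1)
  5. pour(B -> A) -> (A=1 B=0)
  6. fill(B) -> (A=1 B=4)
Reached target in 6 moves.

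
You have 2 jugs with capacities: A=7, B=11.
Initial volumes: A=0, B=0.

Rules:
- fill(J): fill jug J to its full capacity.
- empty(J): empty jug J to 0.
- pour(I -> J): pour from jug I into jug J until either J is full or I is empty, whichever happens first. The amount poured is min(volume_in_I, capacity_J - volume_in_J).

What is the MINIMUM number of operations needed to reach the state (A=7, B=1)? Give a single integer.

BFS from (A=0, B=0). One shortest path:
  1. fill(B) -> (A=0 B=11)
  2. pour(B -> A) -> (A=7 B=4)
  3. empty(A) -> (A=0 B=4)
  4. pour(B -> A) -> (A=4 B=0)
  5. fill(B) -> (A=4 B=11)
  6. pour(B -> A) -> (A=7 B=8)
  7. empty(A) -> (A=0 B=8)
  8. pour(B -> A) -> (A=7 B=1)
Reached target in 8 moves.

Answer: 8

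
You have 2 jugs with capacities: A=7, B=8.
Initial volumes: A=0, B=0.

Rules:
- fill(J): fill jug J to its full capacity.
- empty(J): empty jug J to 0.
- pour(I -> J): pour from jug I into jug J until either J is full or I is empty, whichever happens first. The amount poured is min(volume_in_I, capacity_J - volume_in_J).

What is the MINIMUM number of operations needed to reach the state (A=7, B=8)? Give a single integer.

BFS from (A=0, B=0). One shortest path:
  1. fill(A) -> (A=7 B=0)
  2. fill(B) -> (A=7 B=8)
Reached target in 2 moves.

Answer: 2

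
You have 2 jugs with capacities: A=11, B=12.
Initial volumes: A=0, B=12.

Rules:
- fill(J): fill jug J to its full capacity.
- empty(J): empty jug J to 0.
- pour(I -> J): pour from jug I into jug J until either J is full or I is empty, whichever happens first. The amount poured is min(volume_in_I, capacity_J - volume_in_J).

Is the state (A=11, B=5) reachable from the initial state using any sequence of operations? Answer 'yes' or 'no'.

BFS from (A=0, B=12):
  1. pour(B -> A) -> (A=11 B=1)
  2. empty(A) -> (A=0 B=1)
  3. pour(B -> A) -> (A=1 B=0)
  4. fill(B) -> (A=1 B=12)
  5. pour(B -> A) -> (A=11 B=2)
  6. empty(A) -> (A=0 B=2)
  7. pour(B -> A) -> (A=2 B=0)
  8. fill(B) -> (A=2 B=12)
  9. pour(B -> A) -> (A=11 B=3)
  10. empty(A) -> (A=0 B=3)
  11. pour(B -> A) -> (A=3 B=0)
  12. fill(B) -> (A=3 B=12)
  13. pour(B -> A) -> (A=11 B=4)
  14. empty(A) -> (A=0 B=4)
  15. pour(B -> A) -> (A=4 B=0)
  16. fill(B) -> (A=4 B=12)
  17. pour(B -> A) -> (A=11 B=5)
Target reached → yes.

Answer: yes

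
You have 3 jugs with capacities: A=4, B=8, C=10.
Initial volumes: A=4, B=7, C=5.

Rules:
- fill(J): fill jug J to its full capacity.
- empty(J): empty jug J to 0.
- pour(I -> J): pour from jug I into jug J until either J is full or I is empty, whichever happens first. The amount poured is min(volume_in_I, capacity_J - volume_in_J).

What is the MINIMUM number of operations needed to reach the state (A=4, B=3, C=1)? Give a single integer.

BFS from (A=4, B=7, C=5). One shortest path:
  1. empty(A) -> (A=0 B=7 C=5)
  2. pour(B -> A) -> (A=4 B=3 C=5)
  3. empty(A) -> (A=0 B=3 C=5)
  4. pour(C -> A) -> (A=4 B=3 C=1)
Reached target in 4 moves.

Answer: 4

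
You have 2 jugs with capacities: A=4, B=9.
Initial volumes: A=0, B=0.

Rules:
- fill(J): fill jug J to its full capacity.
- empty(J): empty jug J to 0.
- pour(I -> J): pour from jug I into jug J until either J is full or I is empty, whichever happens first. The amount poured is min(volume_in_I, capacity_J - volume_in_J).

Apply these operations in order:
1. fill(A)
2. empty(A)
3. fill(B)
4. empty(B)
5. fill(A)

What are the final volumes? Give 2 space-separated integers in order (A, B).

Answer: 4 0

Derivation:
Step 1: fill(A) -> (A=4 B=0)
Step 2: empty(A) -> (A=0 B=0)
Step 3: fill(B) -> (A=0 B=9)
Step 4: empty(B) -> (A=0 B=0)
Step 5: fill(A) -> (A=4 B=0)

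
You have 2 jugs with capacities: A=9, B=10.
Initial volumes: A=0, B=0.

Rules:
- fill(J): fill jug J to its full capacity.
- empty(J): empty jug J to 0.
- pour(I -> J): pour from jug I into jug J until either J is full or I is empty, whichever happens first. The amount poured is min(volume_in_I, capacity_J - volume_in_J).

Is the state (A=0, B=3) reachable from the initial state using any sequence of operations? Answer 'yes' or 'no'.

Answer: yes

Derivation:
BFS from (A=0, B=0):
  1. fill(B) -> (A=0 B=10)
  2. pour(B -> A) -> (A=9 B=1)
  3. empty(A) -> (A=0 B=1)
  4. pour(B -> A) -> (A=1 B=0)
  5. fill(B) -> (A=1 B=10)
  6. pour(B -> A) -> (A=9 B=2)
  7. empty(A) -> (A=0 B=2)
  8. pour(B -> A) -> (A=2 B=0)
  9. fill(B) -> (A=2 B=10)
  10. pour(B -> A) -> (A=9 B=3)
  11. empty(A) -> (A=0 B=3)
Target reached → yes.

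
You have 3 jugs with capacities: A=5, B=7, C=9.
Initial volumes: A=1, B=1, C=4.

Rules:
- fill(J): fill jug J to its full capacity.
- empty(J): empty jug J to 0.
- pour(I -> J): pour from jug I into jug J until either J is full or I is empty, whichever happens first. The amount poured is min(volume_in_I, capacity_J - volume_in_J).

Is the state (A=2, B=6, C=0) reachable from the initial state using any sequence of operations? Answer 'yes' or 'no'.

Answer: yes

Derivation:
BFS from (A=1, B=1, C=4):
  1. pour(B -> A) -> (A=2 B=0 C=4)
  2. pour(C -> B) -> (A=2 B=4 C=0)
  3. fill(C) -> (A=2 B=4 C=9)
  4. pour(C -> B) -> (A=2 B=7 C=6)
  5. empty(B) -> (A=2 B=0 C=6)
  6. pour(C -> B) -> (A=2 B=6 C=0)
Target reached → yes.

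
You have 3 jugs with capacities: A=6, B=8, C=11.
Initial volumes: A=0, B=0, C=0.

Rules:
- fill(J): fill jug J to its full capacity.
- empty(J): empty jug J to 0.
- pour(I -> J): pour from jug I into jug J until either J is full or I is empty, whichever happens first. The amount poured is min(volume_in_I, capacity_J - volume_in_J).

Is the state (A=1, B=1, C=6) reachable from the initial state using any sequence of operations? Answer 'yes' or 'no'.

Answer: no

Derivation:
BFS explored all 406 reachable states.
Reachable set includes: (0,0,0), (0,0,1), (0,0,2), (0,0,3), (0,0,4), (0,0,5), (0,0,6), (0,0,7), (0,0,8), (0,0,9), (0,0,10), (0,0,11) ...
Target (A=1, B=1, C=6) not in reachable set → no.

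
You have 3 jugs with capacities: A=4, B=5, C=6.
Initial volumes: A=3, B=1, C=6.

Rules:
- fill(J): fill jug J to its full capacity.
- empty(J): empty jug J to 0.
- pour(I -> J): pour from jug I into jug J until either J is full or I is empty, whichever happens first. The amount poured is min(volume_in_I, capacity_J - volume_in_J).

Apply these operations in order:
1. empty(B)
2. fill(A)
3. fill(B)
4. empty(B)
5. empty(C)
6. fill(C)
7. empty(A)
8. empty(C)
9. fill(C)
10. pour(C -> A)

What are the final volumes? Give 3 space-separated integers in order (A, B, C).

Answer: 4 0 2

Derivation:
Step 1: empty(B) -> (A=3 B=0 C=6)
Step 2: fill(A) -> (A=4 B=0 C=6)
Step 3: fill(B) -> (A=4 B=5 C=6)
Step 4: empty(B) -> (A=4 B=0 C=6)
Step 5: empty(C) -> (A=4 B=0 C=0)
Step 6: fill(C) -> (A=4 B=0 C=6)
Step 7: empty(A) -> (A=0 B=0 C=6)
Step 8: empty(C) -> (A=0 B=0 C=0)
Step 9: fill(C) -> (A=0 B=0 C=6)
Step 10: pour(C -> A) -> (A=4 B=0 C=2)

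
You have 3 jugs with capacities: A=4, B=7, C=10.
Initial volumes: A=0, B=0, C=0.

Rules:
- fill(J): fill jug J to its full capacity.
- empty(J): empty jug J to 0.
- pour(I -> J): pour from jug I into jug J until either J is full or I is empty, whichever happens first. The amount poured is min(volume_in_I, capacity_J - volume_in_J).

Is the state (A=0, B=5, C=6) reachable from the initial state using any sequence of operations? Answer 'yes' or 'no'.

BFS from (A=0, B=0, C=0):
  1. fill(A) -> (A=4 B=0 C=0)
  2. fill(B) -> (A=4 B=7 C=0)
  3. pour(A -> C) -> (A=0 B=7 C=4)
  4. pour(B -> C) -> (A=0 B=1 C=10)
  5. pour(C -> A) -> (A=4 B=1 C=6)
  6. pour(A -> B) -> (A=0 B=5 C=6)
Target reached → yes.

Answer: yes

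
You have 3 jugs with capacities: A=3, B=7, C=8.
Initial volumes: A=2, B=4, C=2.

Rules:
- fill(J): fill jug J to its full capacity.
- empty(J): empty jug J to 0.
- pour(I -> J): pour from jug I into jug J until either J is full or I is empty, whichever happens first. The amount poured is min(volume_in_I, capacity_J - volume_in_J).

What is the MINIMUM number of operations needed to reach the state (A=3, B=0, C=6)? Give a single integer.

Answer: 2

Derivation:
BFS from (A=2, B=4, C=2). One shortest path:
  1. fill(A) -> (A=3 B=4 C=2)
  2. pour(B -> C) -> (A=3 B=0 C=6)
Reached target in 2 moves.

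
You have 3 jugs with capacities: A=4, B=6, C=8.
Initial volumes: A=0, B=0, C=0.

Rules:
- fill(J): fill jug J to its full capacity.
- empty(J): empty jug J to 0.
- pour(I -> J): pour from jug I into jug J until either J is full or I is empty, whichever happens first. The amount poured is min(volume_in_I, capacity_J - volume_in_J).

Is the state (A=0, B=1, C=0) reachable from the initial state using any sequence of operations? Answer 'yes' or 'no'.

Answer: no

Derivation:
BFS explored all 54 reachable states.
Reachable set includes: (0,0,0), (0,0,2), (0,0,4), (0,0,6), (0,0,8), (0,2,0), (0,2,2), (0,2,4), (0,2,6), (0,2,8), (0,4,0), (0,4,2) ...
Target (A=0, B=1, C=0) not in reachable set → no.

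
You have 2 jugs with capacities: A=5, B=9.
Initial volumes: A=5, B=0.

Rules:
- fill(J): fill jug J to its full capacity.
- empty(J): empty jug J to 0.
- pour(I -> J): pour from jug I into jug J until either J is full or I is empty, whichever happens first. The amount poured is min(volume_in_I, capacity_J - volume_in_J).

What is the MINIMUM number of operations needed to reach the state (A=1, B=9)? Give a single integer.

Answer: 3

Derivation:
BFS from (A=5, B=0). One shortest path:
  1. pour(A -> B) -> (A=0 B=5)
  2. fill(A) -> (A=5 B=5)
  3. pour(A -> B) -> (A=1 B=9)
Reached target in 3 moves.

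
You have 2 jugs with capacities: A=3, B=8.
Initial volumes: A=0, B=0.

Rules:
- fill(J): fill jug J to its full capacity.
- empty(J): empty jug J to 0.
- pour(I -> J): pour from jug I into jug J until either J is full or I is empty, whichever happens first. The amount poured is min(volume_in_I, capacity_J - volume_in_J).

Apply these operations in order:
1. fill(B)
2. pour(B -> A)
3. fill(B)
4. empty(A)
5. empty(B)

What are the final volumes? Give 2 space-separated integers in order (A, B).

Answer: 0 0

Derivation:
Step 1: fill(B) -> (A=0 B=8)
Step 2: pour(B -> A) -> (A=3 B=5)
Step 3: fill(B) -> (A=3 B=8)
Step 4: empty(A) -> (A=0 B=8)
Step 5: empty(B) -> (A=0 B=0)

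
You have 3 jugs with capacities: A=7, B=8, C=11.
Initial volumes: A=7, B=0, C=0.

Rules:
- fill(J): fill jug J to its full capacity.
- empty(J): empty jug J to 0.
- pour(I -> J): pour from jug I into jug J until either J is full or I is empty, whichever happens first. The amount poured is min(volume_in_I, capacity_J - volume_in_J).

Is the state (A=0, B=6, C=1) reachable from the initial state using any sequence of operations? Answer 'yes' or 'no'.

BFS from (A=7, B=0, C=0):
  1. fill(B) -> (A=7 B=8 C=0)
  2. pour(B -> C) -> (A=7 B=0 C=8)
  3. pour(A -> B) -> (A=0 B=7 C=8)
  4. pour(C -> A) -> (A=7 B=7 C=1)
  5. pour(A -> B) -> (A=6 B=8 C=1)
  6. empty(B) -> (A=6 B=0 C=1)
  7. pour(A -> B) -> (A=0 B=6 C=1)
Target reached → yes.

Answer: yes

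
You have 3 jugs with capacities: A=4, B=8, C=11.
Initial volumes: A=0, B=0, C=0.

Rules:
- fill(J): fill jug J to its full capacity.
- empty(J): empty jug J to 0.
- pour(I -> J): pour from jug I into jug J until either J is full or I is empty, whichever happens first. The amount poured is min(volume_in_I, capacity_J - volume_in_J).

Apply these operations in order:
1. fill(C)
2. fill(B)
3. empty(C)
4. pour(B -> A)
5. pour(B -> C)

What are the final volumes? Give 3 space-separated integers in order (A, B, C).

Answer: 4 0 4

Derivation:
Step 1: fill(C) -> (A=0 B=0 C=11)
Step 2: fill(B) -> (A=0 B=8 C=11)
Step 3: empty(C) -> (A=0 B=8 C=0)
Step 4: pour(B -> A) -> (A=4 B=4 C=0)
Step 5: pour(B -> C) -> (A=4 B=0 C=4)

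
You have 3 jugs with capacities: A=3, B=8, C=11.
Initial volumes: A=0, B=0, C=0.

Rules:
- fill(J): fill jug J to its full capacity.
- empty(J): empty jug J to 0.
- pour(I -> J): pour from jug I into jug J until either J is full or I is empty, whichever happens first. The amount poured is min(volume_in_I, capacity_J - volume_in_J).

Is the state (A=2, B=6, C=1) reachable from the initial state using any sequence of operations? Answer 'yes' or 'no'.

Answer: no

Derivation:
BFS explored all 292 reachable states.
Reachable set includes: (0,0,0), (0,0,1), (0,0,2), (0,0,3), (0,0,4), (0,0,5), (0,0,6), (0,0,7), (0,0,8), (0,0,9), (0,0,10), (0,0,11) ...
Target (A=2, B=6, C=1) not in reachable set → no.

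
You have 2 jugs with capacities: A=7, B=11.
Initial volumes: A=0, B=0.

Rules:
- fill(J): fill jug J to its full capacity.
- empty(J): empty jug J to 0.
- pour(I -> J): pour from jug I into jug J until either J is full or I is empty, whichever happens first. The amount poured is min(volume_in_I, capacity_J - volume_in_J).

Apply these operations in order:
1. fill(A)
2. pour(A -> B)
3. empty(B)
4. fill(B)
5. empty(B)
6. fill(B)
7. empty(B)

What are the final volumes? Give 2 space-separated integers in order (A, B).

Step 1: fill(A) -> (A=7 B=0)
Step 2: pour(A -> B) -> (A=0 B=7)
Step 3: empty(B) -> (A=0 B=0)
Step 4: fill(B) -> (A=0 B=11)
Step 5: empty(B) -> (A=0 B=0)
Step 6: fill(B) -> (A=0 B=11)
Step 7: empty(B) -> (A=0 B=0)

Answer: 0 0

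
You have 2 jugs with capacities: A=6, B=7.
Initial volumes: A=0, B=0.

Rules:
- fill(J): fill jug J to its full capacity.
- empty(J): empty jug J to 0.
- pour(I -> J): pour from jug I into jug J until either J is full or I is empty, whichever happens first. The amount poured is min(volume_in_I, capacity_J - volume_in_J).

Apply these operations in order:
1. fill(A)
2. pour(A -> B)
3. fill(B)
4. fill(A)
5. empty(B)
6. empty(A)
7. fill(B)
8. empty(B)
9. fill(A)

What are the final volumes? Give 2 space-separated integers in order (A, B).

Answer: 6 0

Derivation:
Step 1: fill(A) -> (A=6 B=0)
Step 2: pour(A -> B) -> (A=0 B=6)
Step 3: fill(B) -> (A=0 B=7)
Step 4: fill(A) -> (A=6 B=7)
Step 5: empty(B) -> (A=6 B=0)
Step 6: empty(A) -> (A=0 B=0)
Step 7: fill(B) -> (A=0 B=7)
Step 8: empty(B) -> (A=0 B=0)
Step 9: fill(A) -> (A=6 B=0)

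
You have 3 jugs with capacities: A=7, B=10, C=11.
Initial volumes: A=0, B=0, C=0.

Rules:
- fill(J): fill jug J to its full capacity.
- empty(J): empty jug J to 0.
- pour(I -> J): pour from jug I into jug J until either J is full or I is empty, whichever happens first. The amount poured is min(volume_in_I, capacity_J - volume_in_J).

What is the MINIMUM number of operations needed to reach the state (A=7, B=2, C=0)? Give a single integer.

Answer: 6

Derivation:
BFS from (A=0, B=0, C=0). One shortest path:
  1. fill(B) -> (A=0 B=10 C=0)
  2. pour(B -> A) -> (A=7 B=3 C=0)
  3. pour(B -> C) -> (A=7 B=0 C=3)
  4. fill(B) -> (A=7 B=10 C=3)
  5. pour(B -> C) -> (A=7 B=2 C=11)
  6. empty(C) -> (A=7 B=2 C=0)
Reached target in 6 moves.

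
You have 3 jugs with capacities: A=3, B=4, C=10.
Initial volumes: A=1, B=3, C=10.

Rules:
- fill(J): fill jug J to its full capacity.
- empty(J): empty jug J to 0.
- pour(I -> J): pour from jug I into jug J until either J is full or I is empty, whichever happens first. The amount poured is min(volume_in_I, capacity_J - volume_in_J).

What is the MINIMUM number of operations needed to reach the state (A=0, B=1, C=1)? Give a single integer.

Answer: 5

Derivation:
BFS from (A=1, B=3, C=10). One shortest path:
  1. fill(B) -> (A=1 B=4 C=10)
  2. empty(C) -> (A=1 B=4 C=0)
  3. pour(A -> C) -> (A=0 B=4 C=1)
  4. pour(B -> A) -> (A=3 B=1 C=1)
  5. empty(A) -> (A=0 B=1 C=1)
Reached target in 5 moves.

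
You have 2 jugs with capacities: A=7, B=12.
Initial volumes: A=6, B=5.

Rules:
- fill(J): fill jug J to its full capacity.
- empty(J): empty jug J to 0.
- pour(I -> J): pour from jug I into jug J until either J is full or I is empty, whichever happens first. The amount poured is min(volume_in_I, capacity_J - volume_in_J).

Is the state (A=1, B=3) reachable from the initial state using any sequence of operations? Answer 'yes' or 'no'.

BFS explored all 39 reachable states.
Reachable set includes: (0,0), (0,1), (0,2), (0,3), (0,4), (0,5), (0,6), (0,7), (0,8), (0,9), (0,10), (0,11) ...
Target (A=1, B=3) not in reachable set → no.

Answer: no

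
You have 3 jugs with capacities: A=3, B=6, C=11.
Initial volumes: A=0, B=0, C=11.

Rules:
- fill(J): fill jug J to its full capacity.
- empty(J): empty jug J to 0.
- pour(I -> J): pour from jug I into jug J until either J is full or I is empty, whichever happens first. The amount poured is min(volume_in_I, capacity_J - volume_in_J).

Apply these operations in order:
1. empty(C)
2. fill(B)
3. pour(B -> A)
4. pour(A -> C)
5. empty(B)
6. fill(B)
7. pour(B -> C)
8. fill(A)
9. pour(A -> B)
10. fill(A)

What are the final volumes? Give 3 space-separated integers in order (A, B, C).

Answer: 3 3 9

Derivation:
Step 1: empty(C) -> (A=0 B=0 C=0)
Step 2: fill(B) -> (A=0 B=6 C=0)
Step 3: pour(B -> A) -> (A=3 B=3 C=0)
Step 4: pour(A -> C) -> (A=0 B=3 C=3)
Step 5: empty(B) -> (A=0 B=0 C=3)
Step 6: fill(B) -> (A=0 B=6 C=3)
Step 7: pour(B -> C) -> (A=0 B=0 C=9)
Step 8: fill(A) -> (A=3 B=0 C=9)
Step 9: pour(A -> B) -> (A=0 B=3 C=9)
Step 10: fill(A) -> (A=3 B=3 C=9)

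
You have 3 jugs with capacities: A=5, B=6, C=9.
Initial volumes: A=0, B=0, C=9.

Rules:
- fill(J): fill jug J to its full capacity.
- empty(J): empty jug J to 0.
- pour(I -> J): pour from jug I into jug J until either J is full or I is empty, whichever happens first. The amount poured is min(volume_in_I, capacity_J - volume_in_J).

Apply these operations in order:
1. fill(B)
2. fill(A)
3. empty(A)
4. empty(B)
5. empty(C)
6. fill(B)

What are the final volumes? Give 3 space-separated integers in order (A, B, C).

Step 1: fill(B) -> (A=0 B=6 C=9)
Step 2: fill(A) -> (A=5 B=6 C=9)
Step 3: empty(A) -> (A=0 B=6 C=9)
Step 4: empty(B) -> (A=0 B=0 C=9)
Step 5: empty(C) -> (A=0 B=0 C=0)
Step 6: fill(B) -> (A=0 B=6 C=0)

Answer: 0 6 0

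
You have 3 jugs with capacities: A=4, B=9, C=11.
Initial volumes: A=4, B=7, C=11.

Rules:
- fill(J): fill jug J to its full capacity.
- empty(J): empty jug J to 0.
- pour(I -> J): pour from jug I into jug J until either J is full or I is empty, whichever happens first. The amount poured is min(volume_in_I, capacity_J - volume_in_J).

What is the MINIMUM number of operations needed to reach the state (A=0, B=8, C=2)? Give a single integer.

BFS from (A=4, B=7, C=11). One shortest path:
  1. empty(B) -> (A=4 B=0 C=11)
  2. pour(C -> B) -> (A=4 B=9 C=2)
  3. empty(B) -> (A=4 B=0 C=2)
  4. pour(A -> B) -> (A=0 B=4 C=2)
  5. fill(A) -> (A=4 B=4 C=2)
  6. pour(A -> B) -> (A=0 B=8 C=2)
Reached target in 6 moves.

Answer: 6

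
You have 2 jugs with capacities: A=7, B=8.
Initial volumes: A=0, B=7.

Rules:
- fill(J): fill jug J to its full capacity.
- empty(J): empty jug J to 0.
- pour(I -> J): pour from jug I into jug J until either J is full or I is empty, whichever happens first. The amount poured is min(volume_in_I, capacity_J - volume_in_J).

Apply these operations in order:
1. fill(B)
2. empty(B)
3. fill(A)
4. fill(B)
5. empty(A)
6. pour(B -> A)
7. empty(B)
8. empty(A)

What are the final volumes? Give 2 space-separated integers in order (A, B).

Step 1: fill(B) -> (A=0 B=8)
Step 2: empty(B) -> (A=0 B=0)
Step 3: fill(A) -> (A=7 B=0)
Step 4: fill(B) -> (A=7 B=8)
Step 5: empty(A) -> (A=0 B=8)
Step 6: pour(B -> A) -> (A=7 B=1)
Step 7: empty(B) -> (A=7 B=0)
Step 8: empty(A) -> (A=0 B=0)

Answer: 0 0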